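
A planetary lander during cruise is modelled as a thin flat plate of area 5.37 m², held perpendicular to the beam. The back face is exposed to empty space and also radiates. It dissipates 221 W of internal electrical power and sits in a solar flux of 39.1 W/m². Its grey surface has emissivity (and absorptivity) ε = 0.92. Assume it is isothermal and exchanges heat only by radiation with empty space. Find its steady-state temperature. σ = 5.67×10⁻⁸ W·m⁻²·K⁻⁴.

T ≈ 165 K

At steady state, absorbed solar power + internal power = radiated power.
Absorbed: α·S·A_cross = 0.92·39.1·5.370 = 193.2 W (cross-section A).
Total input = 193.2 + 221 = 414.2 W.
Radiated: εσ·A_surf·T⁴ with A_surf = 2A = 10.74 m².
T⁴ = 414.2/(0.92·5.67×10⁻⁸·10.74) = 7.393×10⁸ K⁴.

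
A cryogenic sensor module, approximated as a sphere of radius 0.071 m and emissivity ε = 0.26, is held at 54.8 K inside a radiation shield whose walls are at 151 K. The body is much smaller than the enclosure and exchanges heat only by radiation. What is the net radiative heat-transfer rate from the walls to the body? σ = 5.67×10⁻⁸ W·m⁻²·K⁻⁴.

P_net ≈ 0.477 W

For a small grey body in a large enclosure: P_net = εσA(T_body⁴ − T_wall⁴).
A = 4πr² = 0.06335 m²; T_body⁴ − T_wall⁴ = 9.018×10⁶ − 5.199×10⁸ = -5.109×10⁸ K⁴.
|P_net| = 0.26·5.67×10⁻⁸·0.06335·5.109×10⁸.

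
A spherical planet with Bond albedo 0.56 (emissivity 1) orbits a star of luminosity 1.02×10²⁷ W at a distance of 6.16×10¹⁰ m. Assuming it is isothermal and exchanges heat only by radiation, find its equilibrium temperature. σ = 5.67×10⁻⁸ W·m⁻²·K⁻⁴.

T ≈ 451 K

First find the stellar flux at distance d: S = L/(4πd²) = 1.02×10²⁷/(4π·(6.16×10¹⁰)²) = 21390 W/m².
For an isothermal sphere, absorbed (1−a)S·πr² = emitted σ·4πr²·T⁴, so T⁴ = (1−a)S/(4σ).
T⁴ = 0.440·21390/(4·5.67×10⁻⁸) = 4.150×10¹⁰ K⁴.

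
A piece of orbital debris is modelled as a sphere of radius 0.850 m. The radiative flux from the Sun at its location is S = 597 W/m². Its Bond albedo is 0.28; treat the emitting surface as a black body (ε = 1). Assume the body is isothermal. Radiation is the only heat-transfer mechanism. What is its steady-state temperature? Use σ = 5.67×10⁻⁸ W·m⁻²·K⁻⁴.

At equilibrium, absorbed power = emitted power.
Absorbing cross-section = πr² = 2.270 m²; emitting surface = 4πr² = 9.079 m² (ratio 4).
(1−a)S·A_cross = εσ·A_surf·T⁴  ⇒  T⁴ = (1−a)S/(4σ).
T⁴ = 0.720·597/(4·5.67×10⁻⁸) = 1.895×10⁹ K⁴.
T = (1.895×10⁹)^(1/4).

T ≈ 209 K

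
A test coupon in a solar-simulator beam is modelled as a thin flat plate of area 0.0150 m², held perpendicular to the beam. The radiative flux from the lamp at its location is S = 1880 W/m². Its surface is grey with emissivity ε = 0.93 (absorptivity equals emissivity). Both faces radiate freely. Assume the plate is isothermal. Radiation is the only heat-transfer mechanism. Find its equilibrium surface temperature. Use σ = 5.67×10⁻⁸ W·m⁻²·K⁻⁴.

At equilibrium, absorbed power = emitted power.
Absorbing cross-section = A = 0.01500 m²; emitting surface = 2A = 0.03000 m² (ratio 2).
εS·A_cross = εσ·A_surf·T⁴  ⇒  T⁴ = S/(2σ)   (ε cancels).
T⁴ = 1880/(2·5.67×10⁻⁸) = 1.658×10¹⁰ K⁴.
T = (1.658×10¹⁰)^(1/4).

T ≈ 359 K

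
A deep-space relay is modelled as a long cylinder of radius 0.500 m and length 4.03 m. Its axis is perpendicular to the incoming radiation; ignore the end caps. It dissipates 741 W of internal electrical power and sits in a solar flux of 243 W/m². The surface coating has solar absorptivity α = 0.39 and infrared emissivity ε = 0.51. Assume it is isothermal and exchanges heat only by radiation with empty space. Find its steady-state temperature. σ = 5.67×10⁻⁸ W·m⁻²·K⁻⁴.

At steady state, absorbed solar power + internal power = radiated power.
Absorbed: α·S·A_cross = 0.39·243·4.030 = 381.9 W (cross-section 2rL).
Total input = 381.9 + 741 = 1123 W.
Radiated: εσ·A_surf·T⁴ with A_surf = 2πrL = 12.66 m².
T⁴ = 1123/(0.51·5.67×10⁻⁸·12.66) = 3.067×10⁹ K⁴.

T ≈ 235 K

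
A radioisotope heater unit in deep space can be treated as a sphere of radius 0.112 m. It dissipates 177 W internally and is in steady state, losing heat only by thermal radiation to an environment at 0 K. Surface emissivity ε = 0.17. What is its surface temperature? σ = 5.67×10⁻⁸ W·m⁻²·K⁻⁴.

T ≈ 584 K

Steady state: internal power = radiated power, P = εσA T⁴.
Radiating area A = 4πr² = 0.1576 m².
T⁴ = P/(εσA) = 177/(0.17·5.67×10⁻⁸·0.1576) = 1.165×10¹¹ K⁴.
T = (1.165×10¹¹)^(1/4).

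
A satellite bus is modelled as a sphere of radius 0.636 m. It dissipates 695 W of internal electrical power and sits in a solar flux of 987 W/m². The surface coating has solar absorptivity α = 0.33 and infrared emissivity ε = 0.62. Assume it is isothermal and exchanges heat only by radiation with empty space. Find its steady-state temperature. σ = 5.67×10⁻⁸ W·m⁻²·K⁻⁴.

At steady state, absorbed solar power + internal power = radiated power.
Absorbed: α·S·A_cross = 0.33·987·1.271 = 413.9 W (cross-section πr²).
Total input = 413.9 + 695 = 1109 W.
Radiated: εσ·A_surf·T⁴ with A_surf = 4πr² = 5.083 m².
T⁴ = 1109/(0.62·5.67×10⁻⁸·5.083) = 6.206×10⁹ K⁴.

T ≈ 281 K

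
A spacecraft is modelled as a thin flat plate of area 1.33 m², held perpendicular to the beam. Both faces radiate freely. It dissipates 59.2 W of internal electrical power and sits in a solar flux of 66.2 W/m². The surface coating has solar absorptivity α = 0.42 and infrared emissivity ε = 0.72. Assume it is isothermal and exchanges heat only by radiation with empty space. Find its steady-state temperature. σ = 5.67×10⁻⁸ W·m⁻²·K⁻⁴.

At steady state, absorbed solar power + internal power = radiated power.
Absorbed: α·S·A_cross = 0.42·66.2·1.330 = 36.98 W (cross-section A).
Total input = 36.98 + 59.2 = 96.18 W.
Radiated: εσ·A_surf·T⁴ with A_surf = 2A = 2.660 m².
T⁴ = 96.18/(0.72·5.67×10⁻⁸·2.660) = 8.857×10⁸ K⁴.

T ≈ 173 K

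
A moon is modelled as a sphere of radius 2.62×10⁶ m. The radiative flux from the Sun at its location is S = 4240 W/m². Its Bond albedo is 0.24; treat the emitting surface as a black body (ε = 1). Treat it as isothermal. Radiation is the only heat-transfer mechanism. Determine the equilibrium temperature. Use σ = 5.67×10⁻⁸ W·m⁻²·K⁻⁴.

At equilibrium, absorbed power = emitted power.
Absorbing cross-section = πr² = 2.157×10¹³ m²; emitting surface = 4πr² = 8.626×10¹³ m² (ratio 4).
(1−a)S·A_cross = εσ·A_surf·T⁴  ⇒  T⁴ = (1−a)S/(4σ).
T⁴ = 0.760·4240/(4·5.67×10⁻⁸) = 1.421×10¹⁰ K⁴.
T = (1.421×10¹⁰)^(1/4).

T ≈ 345 K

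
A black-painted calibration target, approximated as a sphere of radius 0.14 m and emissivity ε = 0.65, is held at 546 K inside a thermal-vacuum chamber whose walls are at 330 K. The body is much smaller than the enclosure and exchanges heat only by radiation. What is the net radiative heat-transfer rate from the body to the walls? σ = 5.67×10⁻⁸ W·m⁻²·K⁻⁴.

For a small grey body in a large enclosure: P_net = εσA(T_body⁴ − T_wall⁴).
A = 4πr² = 0.2463 m²; T_body⁴ − T_wall⁴ = 8.887×10¹⁰ − 1.186×10¹⁰ = 7.701×10¹⁰ K⁴.
|P_net| = 0.65·5.67×10⁻⁸·0.2463·7.701×10¹⁰.

P_net ≈ 699 W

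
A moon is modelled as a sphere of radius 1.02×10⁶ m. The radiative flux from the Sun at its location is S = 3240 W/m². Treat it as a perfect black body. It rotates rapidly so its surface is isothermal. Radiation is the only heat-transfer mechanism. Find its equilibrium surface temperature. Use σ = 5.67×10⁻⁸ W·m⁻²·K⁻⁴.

T ≈ 346 K

At equilibrium, absorbed power = emitted power.
Absorbing cross-section = πr² = 3.269×10¹² m²; emitting surface = 4πr² = 1.307×10¹³ m² (ratio 4).
S·A_cross = εσ·A_surf·T⁴  ⇒  T⁴ = S/(4σ).
T⁴ = 1.00·3240/(4·5.67×10⁻⁸) = 1.429×10¹⁰ K⁴.
T = (1.429×10¹⁰)^(1/4).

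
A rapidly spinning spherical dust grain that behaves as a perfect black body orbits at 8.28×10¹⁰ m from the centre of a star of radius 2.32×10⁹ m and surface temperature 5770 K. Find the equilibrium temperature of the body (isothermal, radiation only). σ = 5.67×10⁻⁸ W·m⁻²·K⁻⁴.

The star's surface emits σT_*⁴; at distance d the flux is S = σT_*⁴(R_*/d)².
S = 5.67×10⁻⁸·(5770)⁴·(2.32×10⁹/8.28×10¹⁰)² = 49340 W/m².
For an isothermal sphere T⁴ = (1−a)S/(4σ) = 2.175×10¹¹ K⁴.

T ≈ 683 K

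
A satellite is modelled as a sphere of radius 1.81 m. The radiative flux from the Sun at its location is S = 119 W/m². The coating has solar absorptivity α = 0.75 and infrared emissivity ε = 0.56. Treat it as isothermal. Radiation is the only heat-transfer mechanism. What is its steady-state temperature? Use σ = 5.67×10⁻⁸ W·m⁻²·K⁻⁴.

T ≈ 163 K

At equilibrium, absorbed power = emitted power.
Absorbing cross-section = πr² = 10.29 m²; emitting surface = 4πr² = 41.17 m² (ratio 4).
αS·A_cross = εσ·A_surf·T⁴  ⇒  T⁴ = αS/(ε·4σ).
T⁴ = 0.750·119/(0.56·4·5.67×10⁻⁸) = 7.027×10⁸ K⁴.
T = (7.027×10⁸)^(1/4).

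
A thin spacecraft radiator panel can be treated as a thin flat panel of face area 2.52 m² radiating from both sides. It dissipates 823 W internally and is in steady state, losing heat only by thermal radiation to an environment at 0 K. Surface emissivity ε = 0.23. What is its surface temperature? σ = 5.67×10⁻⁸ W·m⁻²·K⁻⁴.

T ≈ 335 K

Steady state: internal power = radiated power, P = εσA T⁴.
Radiating area A = 2·2.52 = 5.040 m².
T⁴ = P/(εσA) = 823/(0.23·5.67×10⁻⁸·5.040) = 1.252×10¹⁰ K⁴.
T = (1.252×10¹⁰)^(1/4).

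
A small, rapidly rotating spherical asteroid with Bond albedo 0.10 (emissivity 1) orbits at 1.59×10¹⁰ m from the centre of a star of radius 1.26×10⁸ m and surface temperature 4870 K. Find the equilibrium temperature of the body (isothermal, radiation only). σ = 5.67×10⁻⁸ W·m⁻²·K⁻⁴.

T ≈ 299 K

The star's surface emits σT_*⁴; at distance d the flux is S = σT_*⁴(R_*/d)².
S = 5.67×10⁻⁸·(4870)⁴·(1.26×10⁸/1.59×10¹⁰)² = 2003 W/m².
For an isothermal sphere T⁴ = (1−a)S/(4σ) = 7.948×10⁹ K⁴.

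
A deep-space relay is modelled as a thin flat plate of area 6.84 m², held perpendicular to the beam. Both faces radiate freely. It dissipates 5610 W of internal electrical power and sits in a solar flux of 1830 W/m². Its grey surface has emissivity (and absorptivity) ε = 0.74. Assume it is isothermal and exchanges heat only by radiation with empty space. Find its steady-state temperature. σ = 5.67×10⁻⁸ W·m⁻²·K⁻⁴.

At steady state, absorbed solar power + internal power = radiated power.
Absorbed: α·S·A_cross = 0.74·1830·6.840 = 9263 W (cross-section A).
Total input = 9263 + 5610 = 14870 W.
Radiated: εσ·A_surf·T⁴ with A_surf = 2A = 13.68 m².
T⁴ = 14870/(0.74·5.67×10⁻⁸·13.68) = 2.591×10¹⁰ K⁴.

T ≈ 401 K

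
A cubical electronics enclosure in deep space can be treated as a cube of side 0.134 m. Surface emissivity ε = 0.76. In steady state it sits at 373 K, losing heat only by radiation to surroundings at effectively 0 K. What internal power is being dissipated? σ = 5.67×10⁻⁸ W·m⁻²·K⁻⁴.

P ≈ 89.9 W

Steady state: P = εσA T⁴.
A = 6L² = 0.1077 m²; T⁴ = (373)⁴ = 1.936×10¹⁰ K⁴.
P = 0.76 × 5.67×10⁻⁸ × 0.1077 × 1.936×10¹⁰.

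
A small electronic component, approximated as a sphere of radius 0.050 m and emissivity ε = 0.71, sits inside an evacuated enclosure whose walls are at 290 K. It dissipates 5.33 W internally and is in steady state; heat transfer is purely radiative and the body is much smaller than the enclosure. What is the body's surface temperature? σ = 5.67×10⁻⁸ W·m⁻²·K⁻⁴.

For a small grey body in a large enclosure, net radiated power = εσA(T⁴ − T_w⁴).
Steady state: P = εσA(T⁴ − T_w⁴) with A = 4πr² = 0.03142 m².
T⁴ = P/(εσA) + T_w⁴ = 5.33/(0.71·5.67×10⁻⁸·0.03142) + (290)⁴
    = 4.214×10⁹ + 7.073×10⁹ = 1.129×10¹⁰ K⁴.

T ≈ 326 K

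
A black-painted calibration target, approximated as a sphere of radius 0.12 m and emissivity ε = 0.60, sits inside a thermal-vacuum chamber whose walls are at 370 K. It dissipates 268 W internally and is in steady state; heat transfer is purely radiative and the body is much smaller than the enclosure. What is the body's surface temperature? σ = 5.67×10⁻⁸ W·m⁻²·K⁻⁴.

T ≈ 500 K

For a small grey body in a large enclosure, net radiated power = εσA(T⁴ − T_w⁴).
Steady state: P = εσA(T⁴ − T_w⁴) with A = 4πr² = 0.1810 m².
T⁴ = P/(εσA) + T_w⁴ = 268/(0.60·5.67×10⁻⁸·0.1810) + (370)⁴
    = 4.353×10¹⁰ + 1.874×10¹⁰ = 6.228×10¹⁰ K⁴.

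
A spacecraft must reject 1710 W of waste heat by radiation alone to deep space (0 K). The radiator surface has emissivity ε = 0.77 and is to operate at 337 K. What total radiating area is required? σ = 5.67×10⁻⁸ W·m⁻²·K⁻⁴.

P = εσA T⁴ ⇒ A = P/(εσT⁴).
T⁴ = 1.290×10¹⁰ K⁴.
A = 1710/(0.77 × 5.67×10⁻⁸ × 1.290×10¹⁰).

A ≈ 3.04 m²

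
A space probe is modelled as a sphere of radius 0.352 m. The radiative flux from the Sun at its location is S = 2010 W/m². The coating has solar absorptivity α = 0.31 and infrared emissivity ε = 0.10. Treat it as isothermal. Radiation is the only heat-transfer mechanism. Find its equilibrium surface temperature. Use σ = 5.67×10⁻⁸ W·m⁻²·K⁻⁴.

T ≈ 407 K

At equilibrium, absorbed power = emitted power.
Absorbing cross-section = πr² = 0.3893 m²; emitting surface = 4πr² = 1.557 m² (ratio 4).
αS·A_cross = εσ·A_surf·T⁴  ⇒  T⁴ = αS/(ε·4σ).
T⁴ = 0.310·2010/(0.10·4·5.67×10⁻⁸) = 2.747×10¹⁰ K⁴.
T = (2.747×10¹⁰)^(1/4).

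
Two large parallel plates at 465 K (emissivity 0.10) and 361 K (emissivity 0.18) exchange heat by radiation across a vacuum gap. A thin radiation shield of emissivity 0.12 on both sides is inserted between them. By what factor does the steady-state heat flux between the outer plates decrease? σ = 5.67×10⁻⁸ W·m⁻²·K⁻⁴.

Without shield: q₀ = σΔ(T⁴)/(1/ε₁+1/ε₂−1) with denominator 14.56.
With shield the two gaps are in series; the resistances add: (1/ε₁+1/ε_s−1)+(1/ε_s+1/ε₂−1) = 17.33+12.89 = 30.22.
Heat-flux ratio q₀/q = 30.22/14.56.

factor ≈ 2.08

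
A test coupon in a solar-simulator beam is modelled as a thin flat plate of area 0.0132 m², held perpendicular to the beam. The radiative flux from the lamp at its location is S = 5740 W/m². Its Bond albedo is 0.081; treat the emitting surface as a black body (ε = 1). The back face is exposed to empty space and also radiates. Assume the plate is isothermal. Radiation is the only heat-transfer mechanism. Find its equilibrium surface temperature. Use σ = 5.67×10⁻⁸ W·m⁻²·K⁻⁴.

T ≈ 464 K

At equilibrium, absorbed power = emitted power.
Absorbing cross-section = A = 0.01320 m²; emitting surface = 2A = 0.02640 m² (ratio 2).
(1−a)S·A_cross = εσ·A_surf·T⁴  ⇒  T⁴ = (1−a)S/(2σ).
T⁴ = 0.919·5740/(2·5.67×10⁻⁸) = 4.652×10¹⁰ K⁴.
T = (4.652×10¹⁰)^(1/4).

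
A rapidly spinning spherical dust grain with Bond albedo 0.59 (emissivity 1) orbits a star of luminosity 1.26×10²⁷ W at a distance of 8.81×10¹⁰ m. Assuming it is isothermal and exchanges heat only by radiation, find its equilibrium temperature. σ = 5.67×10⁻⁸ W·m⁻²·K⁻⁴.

First find the stellar flux at distance d: S = L/(4πd²) = 1.26×10²⁷/(4π·(8.81×10¹⁰)²) = 12920 W/m².
For an isothermal sphere, absorbed (1−a)S·πr² = emitted σ·4πr²·T⁴, so T⁴ = (1−a)S/(4σ).
T⁴ = 0.410·12920/(4·5.67×10⁻⁸) = 2.335×10¹⁰ K⁴.

T ≈ 391 K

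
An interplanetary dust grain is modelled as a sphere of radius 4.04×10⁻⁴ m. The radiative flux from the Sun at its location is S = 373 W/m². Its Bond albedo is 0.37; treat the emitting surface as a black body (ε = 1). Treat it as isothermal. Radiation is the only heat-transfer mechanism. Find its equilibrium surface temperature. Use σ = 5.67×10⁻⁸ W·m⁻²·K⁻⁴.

T ≈ 179 K

At equilibrium, absorbed power = emitted power.
Absorbing cross-section = πr² = 5.128×10⁻⁷ m²; emitting surface = 4πr² = 2.051×10⁻⁶ m² (ratio 4).
(1−a)S·A_cross = εσ·A_surf·T⁴  ⇒  T⁴ = (1−a)S/(4σ).
T⁴ = 0.630·373/(4·5.67×10⁻⁸) = 1.036×10⁹ K⁴.
T = (1.036×10⁹)^(1/4).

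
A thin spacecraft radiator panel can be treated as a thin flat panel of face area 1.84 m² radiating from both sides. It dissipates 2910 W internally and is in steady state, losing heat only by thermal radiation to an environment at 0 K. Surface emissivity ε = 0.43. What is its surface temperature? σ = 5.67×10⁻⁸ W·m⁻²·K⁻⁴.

T ≈ 424 K

Steady state: internal power = radiated power, P = εσA T⁴.
Radiating area A = 2·1.84 = 3.680 m².
T⁴ = P/(εσA) = 2910/(0.43·5.67×10⁻⁸·3.680) = 3.243×10¹⁰ K⁴.
T = (3.243×10¹⁰)^(1/4).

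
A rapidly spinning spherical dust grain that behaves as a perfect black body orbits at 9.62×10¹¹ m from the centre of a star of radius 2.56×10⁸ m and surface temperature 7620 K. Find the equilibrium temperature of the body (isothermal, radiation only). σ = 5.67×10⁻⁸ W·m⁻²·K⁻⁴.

T ≈ 87.9 K

The star's surface emits σT_*⁴; at distance d the flux is S = σT_*⁴(R_*/d)².
S = 5.67×10⁻⁸·(7620)⁴·(2.56×10⁸/9.62×10¹¹)² = 13.54 W/m².
For an isothermal sphere T⁴ = (1−a)S/(4σ) = 5.969×10⁷ K⁴.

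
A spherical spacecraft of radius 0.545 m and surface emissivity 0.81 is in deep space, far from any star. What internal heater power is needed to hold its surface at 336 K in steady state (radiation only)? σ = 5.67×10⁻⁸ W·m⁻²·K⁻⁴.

P = εσ·4πr²·T⁴.
4πr² = 3.733 m²; T⁴ = 1.275×10¹⁰ K⁴.
P = 0.81·5.67×10⁻⁸·3.733·1.275×10¹⁰.

P ≈ 2180 W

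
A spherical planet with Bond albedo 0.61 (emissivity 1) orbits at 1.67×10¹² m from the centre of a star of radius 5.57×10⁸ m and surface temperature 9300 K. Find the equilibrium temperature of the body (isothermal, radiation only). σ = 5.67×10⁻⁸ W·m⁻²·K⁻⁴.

T ≈ 94.9 K

The star's surface emits σT_*⁴; at distance d the flux is S = σT_*⁴(R_*/d)².
S = 5.67×10⁻⁸·(9300)⁴·(5.57×10⁸/1.67×10¹²)² = 47.18 W/m².
For an isothermal sphere T⁴ = (1−a)S/(4σ) = 8.114×10⁷ K⁴.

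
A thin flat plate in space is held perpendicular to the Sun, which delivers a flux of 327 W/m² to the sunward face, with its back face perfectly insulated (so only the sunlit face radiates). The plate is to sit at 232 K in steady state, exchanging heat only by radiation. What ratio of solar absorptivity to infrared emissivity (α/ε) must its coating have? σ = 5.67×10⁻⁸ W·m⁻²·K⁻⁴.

α/ε ≈ 0.502

Balance: αS·A = εσ·1A·T⁴ ⇒ α/ε = σT⁴/S.
α/ε = 5.67×10⁻⁸·(232)⁴/327 = 5.67×10⁻⁸·2.897×10⁹/327.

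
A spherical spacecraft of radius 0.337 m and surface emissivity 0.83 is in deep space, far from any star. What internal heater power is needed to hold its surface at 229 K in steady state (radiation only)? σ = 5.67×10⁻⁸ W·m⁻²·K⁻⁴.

P = εσ·4πr²·T⁴.
4πr² = 1.427 m²; T⁴ = 2.750×10⁹ K⁴.
P = 0.83·5.67×10⁻⁸·1.427·2.750×10⁹.

P ≈ 185 W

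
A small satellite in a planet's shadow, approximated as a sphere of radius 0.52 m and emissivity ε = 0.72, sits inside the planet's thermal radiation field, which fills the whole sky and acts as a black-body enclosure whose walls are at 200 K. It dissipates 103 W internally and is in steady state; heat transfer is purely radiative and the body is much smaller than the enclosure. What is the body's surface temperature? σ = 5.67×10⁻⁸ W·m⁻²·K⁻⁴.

T ≈ 220 K

For a small grey body in a large enclosure, net radiated power = εσA(T⁴ − T_w⁴).
Steady state: P = εσA(T⁴ − T_w⁴) with A = 4πr² = 3.398 m².
T⁴ = P/(εσA) + T_w⁴ = 103/(0.72·5.67×10⁻⁸·3.398) + (200)⁴
    = 7.425×10⁸ + 1.600×10⁹ = 2.343×10⁹ K⁴.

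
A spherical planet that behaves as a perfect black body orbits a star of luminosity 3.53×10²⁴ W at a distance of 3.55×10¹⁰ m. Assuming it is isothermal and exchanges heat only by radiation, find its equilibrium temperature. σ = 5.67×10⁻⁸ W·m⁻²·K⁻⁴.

First find the stellar flux at distance d: S = L/(4πd²) = 3.53×10²⁴/(4π·(3.55×10¹⁰)²) = 222.9 W/m².
For an isothermal sphere, absorbed (1−a)S·πr² = emitted σ·4πr²·T⁴, so T⁴ = (1−a)S/(4σ).
T⁴ = 1.00·222.9/(4·5.67×10⁻⁸) = 9.828×10⁸ K⁴.

T ≈ 177 K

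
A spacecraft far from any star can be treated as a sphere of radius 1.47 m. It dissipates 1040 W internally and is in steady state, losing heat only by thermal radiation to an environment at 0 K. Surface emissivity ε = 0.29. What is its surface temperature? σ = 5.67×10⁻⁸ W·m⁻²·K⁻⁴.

T ≈ 220 K

Steady state: internal power = radiated power, P = εσA T⁴.
Radiating area A = 4πr² = 27.15 m².
T⁴ = P/(εσA) = 1040/(0.29·5.67×10⁻⁸·27.15) = 2.329×10⁹ K⁴.
T = (2.329×10⁹)^(1/4).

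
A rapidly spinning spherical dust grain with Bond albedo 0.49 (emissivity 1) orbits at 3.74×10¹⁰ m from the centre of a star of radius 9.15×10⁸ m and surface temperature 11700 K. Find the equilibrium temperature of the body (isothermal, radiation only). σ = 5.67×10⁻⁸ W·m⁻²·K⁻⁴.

The star's surface emits σT_*⁴; at distance d the flux is S = σT_*⁴(R_*/d)².
S = 5.67×10⁻⁸·(11700)⁴·(9.15×10⁸/3.74×10¹⁰)² = 6.360×10⁵ W/m².
For an isothermal sphere T⁴ = (1−a)S/(4σ) = 1.430×10¹² K⁴.

T ≈ 1090 K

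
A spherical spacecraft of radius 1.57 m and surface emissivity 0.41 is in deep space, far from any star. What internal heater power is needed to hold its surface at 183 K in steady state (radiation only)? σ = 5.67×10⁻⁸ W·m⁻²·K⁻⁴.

P ≈ 808 W

P = εσ·4πr²·T⁴.
4πr² = 30.97 m²; T⁴ = 1.122×10⁹ K⁴.
P = 0.41·5.67×10⁻⁸·30.97·1.122×10⁹.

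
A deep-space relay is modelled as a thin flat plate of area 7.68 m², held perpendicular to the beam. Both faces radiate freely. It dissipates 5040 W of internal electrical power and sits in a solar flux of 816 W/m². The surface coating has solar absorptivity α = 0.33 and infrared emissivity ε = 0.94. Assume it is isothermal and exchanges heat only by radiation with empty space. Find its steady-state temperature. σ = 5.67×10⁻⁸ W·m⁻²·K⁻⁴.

At steady state, absorbed solar power + internal power = radiated power.
Absorbed: α·S·A_cross = 0.33·816·7.680 = 2068 W (cross-section A).
Total input = 2068 + 5040 = 7108 W.
Radiated: εσ·A_surf·T⁴ with A_surf = 2A = 15.36 m².
T⁴ = 7108/(0.94·5.67×10⁻⁸·15.36) = 8.683×10⁹ K⁴.

T ≈ 305 K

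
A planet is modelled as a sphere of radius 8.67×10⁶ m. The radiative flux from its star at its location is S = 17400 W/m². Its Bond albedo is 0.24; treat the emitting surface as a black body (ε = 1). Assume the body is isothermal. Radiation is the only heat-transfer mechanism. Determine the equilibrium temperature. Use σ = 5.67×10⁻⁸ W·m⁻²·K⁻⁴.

At equilibrium, absorbed power = emitted power.
Absorbing cross-section = πr² = 2.362×10¹⁴ m²; emitting surface = 4πr² = 9.446×10¹⁴ m² (ratio 4).
(1−a)S·A_cross = εσ·A_surf·T⁴  ⇒  T⁴ = (1−a)S/(4σ).
T⁴ = 0.760·17400/(4·5.67×10⁻⁸) = 5.831×10¹⁰ K⁴.
T = (5.831×10¹⁰)^(1/4).

T ≈ 491 K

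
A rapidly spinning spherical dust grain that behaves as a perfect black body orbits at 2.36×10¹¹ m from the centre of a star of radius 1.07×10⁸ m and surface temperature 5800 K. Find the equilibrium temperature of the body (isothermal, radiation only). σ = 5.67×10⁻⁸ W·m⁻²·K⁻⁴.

T ≈ 87.3 K

The star's surface emits σT_*⁴; at distance d the flux is S = σT_*⁴(R_*/d)².
S = 5.67×10⁻⁸·(5800)⁴·(1.07×10⁸/2.36×10¹¹)² = 13.19 W/m².
For an isothermal sphere T⁴ = (1−a)S/(4σ) = 5.816×10⁷ K⁴.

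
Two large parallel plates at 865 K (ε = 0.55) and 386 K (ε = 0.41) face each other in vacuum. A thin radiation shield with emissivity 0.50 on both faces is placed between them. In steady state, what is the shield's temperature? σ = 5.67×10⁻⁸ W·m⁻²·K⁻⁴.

In steady state the net flux on the hot side equals that on the cold side.
σ(T₁⁴−T_s⁴)/D₁ = σ(T_s⁴−T₂⁴)/D₂, with D₁ = 1/ε₁+1/ε_s−1 = 2.818, D₂ = 1/ε_s+1/ε₂−1 = 3.439.
Solve for T_s⁴: T_s⁴ = (D₂·T₁⁴ + D₁·T₂⁴)/(D₁+D₂) = 3.177×10¹¹ K⁴.

T_s ≈ 751 K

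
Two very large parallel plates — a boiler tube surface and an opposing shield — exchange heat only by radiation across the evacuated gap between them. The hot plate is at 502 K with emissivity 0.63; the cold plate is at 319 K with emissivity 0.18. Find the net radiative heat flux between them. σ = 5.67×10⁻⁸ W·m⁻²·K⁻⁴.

For two infinite grey parallel plates, q = σ(T₁⁴ − T₂⁴)/(1/ε₁ + 1/ε₂ − 1).
T₁⁴ − T₂⁴ = 6.351×10¹⁰ − 1.036×10¹⁰ = 5.315×10¹⁰ K⁴.
1/ε₁ + 1/ε₂ − 1 = 1.587 + 5.556 − 1 = 6.143.
q = 5.67×10⁻⁸ × 5.315×10¹⁰ / 6.143.

q ≈ 491 W/m²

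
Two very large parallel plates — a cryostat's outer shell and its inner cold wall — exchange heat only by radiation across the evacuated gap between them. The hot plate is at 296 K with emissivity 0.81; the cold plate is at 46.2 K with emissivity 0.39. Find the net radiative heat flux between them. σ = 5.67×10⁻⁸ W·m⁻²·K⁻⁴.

q ≈ 155 W/m²

For two infinite grey parallel plates, q = σ(T₁⁴ − T₂⁴)/(1/ε₁ + 1/ε₂ − 1).
T₁⁴ − T₂⁴ = 7.677×10⁹ − 4.556×10⁶ = 7.672×10⁹ K⁴.
1/ε₁ + 1/ε₂ − 1 = 1.235 + 2.564 − 1 = 2.799.
q = 5.67×10⁻⁸ × 7.672×10⁹ / 2.799.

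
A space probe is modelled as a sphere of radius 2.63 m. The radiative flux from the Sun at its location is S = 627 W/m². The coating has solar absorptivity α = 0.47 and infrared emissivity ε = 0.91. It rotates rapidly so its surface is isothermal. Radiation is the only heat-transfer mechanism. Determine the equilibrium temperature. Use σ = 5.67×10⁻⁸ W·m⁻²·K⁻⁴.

T ≈ 194 K

At equilibrium, absorbed power = emitted power.
Absorbing cross-section = πr² = 21.73 m²; emitting surface = 4πr² = 86.92 m² (ratio 4).
αS·A_cross = εσ·A_surf·T⁴  ⇒  T⁴ = αS/(ε·4σ).
T⁴ = 0.470·627/(0.91·4·5.67×10⁻⁸) = 1.428×10⁹ K⁴.
T = (1.428×10⁹)^(1/4).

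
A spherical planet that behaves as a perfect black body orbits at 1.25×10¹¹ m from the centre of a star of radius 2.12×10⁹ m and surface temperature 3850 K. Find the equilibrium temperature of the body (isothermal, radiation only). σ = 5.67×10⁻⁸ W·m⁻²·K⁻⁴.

The star's surface emits σT_*⁴; at distance d the flux is S = σT_*⁴(R_*/d)².
S = 5.67×10⁻⁸·(3850)⁴·(2.12×10⁹/1.25×10¹¹)² = 3583 W/m².
For an isothermal sphere T⁴ = (1−a)S/(4σ) = 1.580×10¹⁰ K⁴.

T ≈ 355 K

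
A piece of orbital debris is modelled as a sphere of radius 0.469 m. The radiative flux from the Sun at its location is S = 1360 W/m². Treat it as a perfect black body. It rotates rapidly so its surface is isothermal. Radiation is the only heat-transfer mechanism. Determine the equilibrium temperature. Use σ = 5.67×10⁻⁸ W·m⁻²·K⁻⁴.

T ≈ 278 K

At equilibrium, absorbed power = emitted power.
Absorbing cross-section = πr² = 0.6910 m²; emitting surface = 4πr² = 2.764 m² (ratio 4).
S·A_cross = εσ·A_surf·T⁴  ⇒  T⁴ = S/(4σ).
T⁴ = 1.00·1360/(4·5.67×10⁻⁸) = 5.996×10⁹ K⁴.
T = (5.996×10⁹)^(1/4).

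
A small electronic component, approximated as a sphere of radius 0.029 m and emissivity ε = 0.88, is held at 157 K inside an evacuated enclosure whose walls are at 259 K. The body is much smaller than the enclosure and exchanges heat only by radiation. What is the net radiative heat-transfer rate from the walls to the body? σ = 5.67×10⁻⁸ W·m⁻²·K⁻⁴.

For a small grey body in a large enclosure: P_net = εσA(T_body⁴ − T_wall⁴).
A = 4πr² = 0.01057 m²; T_body⁴ − T_wall⁴ = 6.076×10⁸ − 4.500×10⁹ = -3.892×10⁹ K⁴.
|P_net| = 0.88·5.67×10⁻⁸·0.01057·3.892×10⁹.

P_net ≈ 2.05 W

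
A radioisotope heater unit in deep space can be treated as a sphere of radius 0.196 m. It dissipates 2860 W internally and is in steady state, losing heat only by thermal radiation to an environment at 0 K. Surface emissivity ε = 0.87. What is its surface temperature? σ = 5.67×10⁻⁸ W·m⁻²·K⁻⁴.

T ≈ 589 K

Steady state: internal power = radiated power, P = εσA T⁴.
Radiating area A = 4πr² = 0.4827 m².
T⁴ = P/(εσA) = 2860/(0.87·5.67×10⁻⁸·0.4827) = 1.201×10¹¹ K⁴.
T = (1.201×10¹¹)^(1/4).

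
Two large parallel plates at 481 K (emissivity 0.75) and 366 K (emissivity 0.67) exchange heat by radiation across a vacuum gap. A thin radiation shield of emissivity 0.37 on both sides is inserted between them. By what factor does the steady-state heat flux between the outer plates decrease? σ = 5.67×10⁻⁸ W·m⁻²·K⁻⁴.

factor ≈ 3.41

Without shield: q₀ = σΔ(T⁴)/(1/ε₁+1/ε₂−1) with denominator 1.826.
With shield the two gaps are in series; the resistances add: (1/ε₁+1/ε_s−1)+(1/ε_s+1/ε₂−1) = 3.036+3.195 = 6.231.
Heat-flux ratio q₀/q = 6.231/1.826.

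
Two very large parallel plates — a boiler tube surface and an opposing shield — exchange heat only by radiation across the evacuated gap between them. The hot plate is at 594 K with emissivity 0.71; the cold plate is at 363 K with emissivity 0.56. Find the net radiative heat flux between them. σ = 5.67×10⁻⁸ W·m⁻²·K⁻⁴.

q ≈ 2770 W/m²

For two infinite grey parallel plates, q = σ(T₁⁴ − T₂⁴)/(1/ε₁ + 1/ε₂ − 1).
T₁⁴ − T₂⁴ = 1.245×10¹¹ − 1.736×10¹⁰ = 1.071×10¹¹ K⁴.
1/ε₁ + 1/ε₂ − 1 = 1.408 + 1.786 − 1 = 2.194.
q = 5.67×10⁻⁸ × 1.071×10¹¹ / 2.194.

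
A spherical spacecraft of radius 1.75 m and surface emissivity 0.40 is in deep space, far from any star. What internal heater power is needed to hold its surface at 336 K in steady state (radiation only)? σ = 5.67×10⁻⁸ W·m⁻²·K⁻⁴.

P ≈ 11100 W

P = εσ·4πr²·T⁴.
4πr² = 38.48 m²; T⁴ = 1.275×10¹⁰ K⁴.
P = 0.40·5.67×10⁻⁸·38.48·1.275×10¹⁰.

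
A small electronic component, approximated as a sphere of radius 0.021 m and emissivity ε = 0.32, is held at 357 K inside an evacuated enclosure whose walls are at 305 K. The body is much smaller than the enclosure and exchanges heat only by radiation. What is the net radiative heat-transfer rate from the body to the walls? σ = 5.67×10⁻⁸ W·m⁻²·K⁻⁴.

P_net ≈ 0.763 W

For a small grey body in a large enclosure: P_net = εσA(T_body⁴ − T_wall⁴).
A = 4πr² = 0.005542 m²; T_body⁴ − T_wall⁴ = 1.624×10¹⁰ − 8.654×10⁹ = 7.590×10⁹ K⁴.
|P_net| = 0.32·5.67×10⁻⁸·0.005542·7.590×10⁹.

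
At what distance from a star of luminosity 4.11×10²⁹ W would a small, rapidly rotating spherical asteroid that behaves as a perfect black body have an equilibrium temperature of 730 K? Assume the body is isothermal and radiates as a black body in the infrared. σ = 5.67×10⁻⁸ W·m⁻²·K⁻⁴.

d ≈ 7.13×10¹¹ m

For an isothermal black-emitting sphere, (1−a)S·πr² = σ·4πr²·T⁴ ⇒ S = 4σT⁴/(1−a).
S = 4·5.67×10⁻⁸·(730)⁴/1.00 = 64410 W/m².
Flux falls as S = L/(4πd²), so d = √(L/(4πS)) = √(4.11×10²⁹/(4π·64410)).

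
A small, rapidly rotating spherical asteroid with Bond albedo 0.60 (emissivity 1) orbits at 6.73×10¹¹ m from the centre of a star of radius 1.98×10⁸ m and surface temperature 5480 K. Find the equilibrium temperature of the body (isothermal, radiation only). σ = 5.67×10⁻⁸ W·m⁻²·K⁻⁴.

The star's surface emits σT_*⁴; at distance d the flux is S = σT_*⁴(R_*/d)².
S = 5.67×10⁻⁸·(5480)⁴·(1.98×10⁸/6.73×10¹¹)² = 4.426 W/m².
For an isothermal sphere T⁴ = (1−a)S/(4σ) = 7.806×10⁶ K⁴.

T ≈ 52.9 K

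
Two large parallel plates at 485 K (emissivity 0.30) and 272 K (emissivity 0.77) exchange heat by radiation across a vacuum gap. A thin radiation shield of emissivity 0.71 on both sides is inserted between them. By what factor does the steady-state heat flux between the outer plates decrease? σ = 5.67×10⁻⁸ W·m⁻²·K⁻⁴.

factor ≈ 1.50

Without shield: q₀ = σΔ(T⁴)/(1/ε₁+1/ε₂−1) with denominator 3.632.
With shield the two gaps are in series; the resistances add: (1/ε₁+1/ε_s−1)+(1/ε_s+1/ε₂−1) = 3.742+1.707 = 5.449.
Heat-flux ratio q₀/q = 5.449/3.632.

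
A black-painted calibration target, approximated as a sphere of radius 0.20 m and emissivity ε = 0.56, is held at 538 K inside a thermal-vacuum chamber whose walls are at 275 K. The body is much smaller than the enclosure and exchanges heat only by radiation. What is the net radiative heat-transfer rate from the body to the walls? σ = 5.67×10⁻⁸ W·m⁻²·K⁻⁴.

P_net ≈ 1250 W

For a small grey body in a large enclosure: P_net = εσA(T_body⁴ − T_wall⁴).
A = 4πr² = 0.5027 m²; T_body⁴ − T_wall⁴ = 8.378×10¹⁰ − 5.719×10⁹ = 7.806×10¹⁰ K⁴.
|P_net| = 0.56·5.67×10⁻⁸·0.5027·7.806×10¹⁰.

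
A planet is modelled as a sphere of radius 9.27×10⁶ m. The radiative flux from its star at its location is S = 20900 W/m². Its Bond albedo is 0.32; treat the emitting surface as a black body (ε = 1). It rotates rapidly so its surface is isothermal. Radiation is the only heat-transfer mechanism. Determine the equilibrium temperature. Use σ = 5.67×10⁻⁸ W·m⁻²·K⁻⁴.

At equilibrium, absorbed power = emitted power.
Absorbing cross-section = πr² = 2.700×10¹⁴ m²; emitting surface = 4πr² = 1.080×10¹⁵ m² (ratio 4).
(1−a)S·A_cross = εσ·A_surf·T⁴  ⇒  T⁴ = (1−a)S/(4σ).
T⁴ = 0.680·20900/(4·5.67×10⁻⁸) = 6.266×10¹⁰ K⁴.
T = (6.266×10¹⁰)^(1/4).

T ≈ 500 K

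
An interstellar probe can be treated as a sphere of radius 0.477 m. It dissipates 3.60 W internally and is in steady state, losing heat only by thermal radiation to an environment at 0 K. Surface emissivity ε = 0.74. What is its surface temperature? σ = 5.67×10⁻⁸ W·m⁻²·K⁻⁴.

Steady state: internal power = radiated power, P = εσA T⁴.
Radiating area A = 4πr² = 2.859 m².
T⁴ = P/(εσA) = 3.60/(0.74·5.67×10⁻⁸·2.859) = 3.001×10⁷ K⁴.
T = (3.001×10⁷)^(1/4).

T ≈ 74.0 K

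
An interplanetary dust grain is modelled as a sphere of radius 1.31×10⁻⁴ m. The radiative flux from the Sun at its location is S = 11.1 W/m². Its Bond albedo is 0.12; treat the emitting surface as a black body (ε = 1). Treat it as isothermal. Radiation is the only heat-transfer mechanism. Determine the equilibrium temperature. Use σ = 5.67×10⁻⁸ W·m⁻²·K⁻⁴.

At equilibrium, absorbed power = emitted power.
Absorbing cross-section = πr² = 5.391×10⁻⁸ m²; emitting surface = 4πr² = 2.157×10⁻⁷ m² (ratio 4).
(1−a)S·A_cross = εσ·A_surf·T⁴  ⇒  T⁴ = (1−a)S/(4σ).
T⁴ = 0.880·11.1/(4·5.67×10⁻⁸) = 4.307×10⁷ K⁴.
T = (4.307×10⁷)^(1/4).

T ≈ 81.0 K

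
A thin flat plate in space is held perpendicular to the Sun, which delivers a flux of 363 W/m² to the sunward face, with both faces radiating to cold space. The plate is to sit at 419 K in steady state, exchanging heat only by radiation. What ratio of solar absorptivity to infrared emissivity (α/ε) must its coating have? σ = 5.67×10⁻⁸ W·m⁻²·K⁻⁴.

α/ε ≈ 9.63

Balance: αS·A = εσ·2A·T⁴ ⇒ α/ε = 2σT⁴/S.
α/ε = 2·5.67×10⁻⁸·(419)⁴/363 = 2·5.67×10⁻⁸·3.082×10¹⁰/363.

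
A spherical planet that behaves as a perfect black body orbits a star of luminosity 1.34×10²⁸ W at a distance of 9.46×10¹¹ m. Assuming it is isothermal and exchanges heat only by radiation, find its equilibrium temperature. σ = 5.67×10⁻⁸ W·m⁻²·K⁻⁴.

T ≈ 269 K

First find the stellar flux at distance d: S = L/(4πd²) = 1.34×10²⁸/(4π·(9.46×10¹¹)²) = 1192 W/m².
For an isothermal sphere, absorbed (1−a)S·πr² = emitted σ·4πr²·T⁴, so T⁴ = (1−a)S/(4σ).
T⁴ = 1.00·1192/(4·5.67×10⁻⁸) = 5.254×10⁹ K⁴.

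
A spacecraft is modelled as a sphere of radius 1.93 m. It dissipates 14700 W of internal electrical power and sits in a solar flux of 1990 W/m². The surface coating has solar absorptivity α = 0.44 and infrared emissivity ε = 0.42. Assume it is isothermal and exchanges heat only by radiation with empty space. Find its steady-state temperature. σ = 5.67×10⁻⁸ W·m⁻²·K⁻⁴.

At steady state, absorbed solar power + internal power = radiated power.
Absorbed: α·S·A_cross = 0.44·1990·11.70 = 10250 W (cross-section πr²).
Total input = 10250 + 14700 = 24950 W.
Radiated: εσ·A_surf·T⁴ with A_surf = 4πr² = 46.81 m².
T⁴ = 24950/(0.42·5.67×10⁻⁸·46.81) = 2.238×10¹⁰ K⁴.

T ≈ 387 K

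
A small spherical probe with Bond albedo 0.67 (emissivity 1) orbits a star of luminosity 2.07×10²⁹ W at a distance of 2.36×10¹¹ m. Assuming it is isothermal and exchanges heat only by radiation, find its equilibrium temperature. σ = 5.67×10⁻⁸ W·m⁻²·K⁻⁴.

T ≈ 810 K

First find the stellar flux at distance d: S = L/(4πd²) = 2.07×10²⁹/(4π·(2.36×10¹¹)²) = 2.958×10⁵ W/m².
For an isothermal sphere, absorbed (1−a)S·πr² = emitted σ·4πr²·T⁴, so T⁴ = (1−a)S/(4σ).
T⁴ = 0.330·2.958×10⁵/(4·5.67×10⁻⁸) = 4.303×10¹¹ K⁴.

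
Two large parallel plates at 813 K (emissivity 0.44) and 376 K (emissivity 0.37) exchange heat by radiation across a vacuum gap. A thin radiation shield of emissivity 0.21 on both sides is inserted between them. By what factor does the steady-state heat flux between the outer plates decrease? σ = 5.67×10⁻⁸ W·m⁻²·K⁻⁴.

Without shield: q₀ = σΔ(T⁴)/(1/ε₁+1/ε₂−1) with denominator 3.975.
With shield the two gaps are in series; the resistances add: (1/ε₁+1/ε_s−1)+(1/ε_s+1/ε₂−1) = 6.035+6.465 = 12.50.
Heat-flux ratio q₀/q = 12.50/3.975.

factor ≈ 3.14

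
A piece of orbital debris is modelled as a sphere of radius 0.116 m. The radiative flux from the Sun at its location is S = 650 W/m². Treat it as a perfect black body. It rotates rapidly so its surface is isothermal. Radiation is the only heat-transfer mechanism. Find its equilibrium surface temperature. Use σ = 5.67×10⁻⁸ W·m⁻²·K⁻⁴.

T ≈ 231 K

At equilibrium, absorbed power = emitted power.
Absorbing cross-section = πr² = 0.04227 m²; emitting surface = 4πr² = 0.1691 m² (ratio 4).
S·A_cross = εσ·A_surf·T⁴  ⇒  T⁴ = S/(4σ).
T⁴ = 1.00·650/(4·5.67×10⁻⁸) = 2.866×10⁹ K⁴.
T = (2.866×10⁹)^(1/4).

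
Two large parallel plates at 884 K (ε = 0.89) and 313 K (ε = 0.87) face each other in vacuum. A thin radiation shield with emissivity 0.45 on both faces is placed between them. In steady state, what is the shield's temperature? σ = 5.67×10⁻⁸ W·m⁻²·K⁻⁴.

T_s ≈ 747 K

In steady state the net flux on the hot side equals that on the cold side.
σ(T₁⁴−T_s⁴)/D₁ = σ(T_s⁴−T₂⁴)/D₂, with D₁ = 1/ε₁+1/ε_s−1 = 2.346, D₂ = 1/ε_s+1/ε₂−1 = 2.372.
Solve for T_s⁴: T_s⁴ = (D₂·T₁⁴ + D₁·T₂⁴)/(D₁+D₂) = 3.118×10¹¹ K⁴.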